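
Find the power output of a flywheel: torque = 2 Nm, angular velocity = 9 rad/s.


Given: tau = 2 Nm, omega = 9 rad/s
Using P = tau * omega
P = 2 * 9
P = 18 W

18 W


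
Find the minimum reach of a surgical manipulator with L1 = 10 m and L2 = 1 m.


Given: L1 = 10 m, L2 = 1 m
For a 2-link planar arm, min reach = |L1 - L2| (second link folded back)
Min reach = |10 - 1|
Min reach = 9 m

9 m


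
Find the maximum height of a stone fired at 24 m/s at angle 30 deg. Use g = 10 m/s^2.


Given: v0 = 24 m/s, theta = 30 deg, g = 10 m/s^2
sin^2(30) = 1/4
Using H = v0^2 * sin^2(theta) / (2*g)
H = 24^2 * 1/4 / (2*10)
H = 576 * 1/4 / 20
H = 144 / 20
H = 36/5 m

36/5 m


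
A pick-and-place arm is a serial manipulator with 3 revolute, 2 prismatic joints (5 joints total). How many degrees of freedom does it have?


Given: serial robot with 3 revolute, 2 prismatic joints
DOF contribution per joint type: revolute=1, prismatic=1, spherical=3, fixed=0
DOF = 3*1 + 2*1
DOF = 5

5


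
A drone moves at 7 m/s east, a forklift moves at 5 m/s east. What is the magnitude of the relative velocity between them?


Given: v_A = 7 m/s east, v_B = 5 m/s east
Both move in the same direction; relative speed = |v_A - v_B|
|7 - 5| = |2|
= 2 m/s

2 m/s


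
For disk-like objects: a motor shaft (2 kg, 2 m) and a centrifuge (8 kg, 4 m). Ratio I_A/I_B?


Given: M1=2 kg, R1=2 m, M2=8 kg, R2=4 m
For a disk: I = (1/2)*M*R^2, so I_A/I_B = (M1*R1^2)/(M2*R2^2)
M1*R1^2 = 2*4 = 8
M2*R2^2 = 8*16 = 128
I_A/I_B = 8/128 = 1/16

1/16


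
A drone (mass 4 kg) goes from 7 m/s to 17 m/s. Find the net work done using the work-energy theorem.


Given: m = 4 kg, v0 = 7 m/s, v = 17 m/s
Using W = (1/2)*m*(v^2 - v0^2)
v^2 = 17^2 = 289
v0^2 = 7^2 = 49
v^2 - v0^2 = 289 - 49 = 240
W = (1/2)*4*240 = 480 J

480 J


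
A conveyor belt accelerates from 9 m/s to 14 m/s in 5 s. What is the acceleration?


Given: initial velocity v0 = 9 m/s, final velocity v = 14 m/s, time t = 5 s
Using a = (v - v0) / t
a = (14 - 9) / 5
a = 5 / 5
a = 1 m/s^2

1 m/s^2


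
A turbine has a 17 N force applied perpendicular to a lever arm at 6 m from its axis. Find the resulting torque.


Given: F = 17 N, r = 6 m, angle = 90 deg (perpendicular)
Using tau = F * r * sin(90)
sin(90) = 1
tau = 17 * 6 * 1
tau = 102 Nm

102 Nm


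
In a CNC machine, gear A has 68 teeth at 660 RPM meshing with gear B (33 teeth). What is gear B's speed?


Given: N1 = 68 teeth, w1 = 660 RPM, N2 = 33 teeth
Using N1*w1 = N2*w2
w2 = N1*w1 / N2
w2 = 68*660 / 33
w2 = 44880 / 33
w2 = 1360 RPM

1360 RPM


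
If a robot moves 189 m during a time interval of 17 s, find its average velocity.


Given: distance d = 189 m, time t = 17 s
Using v = d / t
v = 189 / 17
v = 189/17 m/s

189/17 m/s


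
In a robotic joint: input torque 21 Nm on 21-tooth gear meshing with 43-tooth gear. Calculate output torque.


Given: N1 = 21, N2 = 43, T1 = 21 Nm
Using T2/T1 = N2/N1
T2 = T1 * N2 / N1
T2 = 21 * 43 / 21
T2 = 903 / 21
T2 = 43 Nm

43 Nm


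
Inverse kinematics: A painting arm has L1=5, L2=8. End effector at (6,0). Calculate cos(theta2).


Given: L1 = 5, L2 = 8, target (x, y) = (6, 0)
Using cos(theta2) = (x^2 + y^2 - L1^2 - L2^2) / (2*L1*L2)
x^2 + y^2 = 6^2 + 0 = 36
L1^2 + L2^2 = 25 + 64 = 89
Numerator = 36 - 89 = -53
Denominator = 2*5*8 = 80
cos(theta2) = -53/80 = -53/80

-53/80


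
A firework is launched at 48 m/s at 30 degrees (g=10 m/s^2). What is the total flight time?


Given: v0 = 48 m/s, theta = 30 deg, g = 10 m/s^2
sin(30) = 1/2
Using T = 2*v0*sin(theta) / g
T = 2*48*1/2 / 10
T = 48 / 10
T = 24/5 s

24/5 s


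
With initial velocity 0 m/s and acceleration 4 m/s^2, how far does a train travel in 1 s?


Given: v0 = 0 m/s, a = 4 m/s^2, t = 1 s
Using s = v0*t + (1/2)*a*t^2
s = 0*1 + (1/2)*4*1^2
s = 0 + (1/2)*4
s = 0 + 2
s = 2

2 m


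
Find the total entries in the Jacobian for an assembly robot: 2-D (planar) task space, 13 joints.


Given: task space dimension = 2, joints = 13
Jacobian is a 2 x 13 matrix
Total entries = rows * columns
Total = 2 * 13
Total = 26

26


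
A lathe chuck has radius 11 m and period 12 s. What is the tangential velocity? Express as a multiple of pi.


Given: radius r = 11 m, period T = 12 s
Using v = 2*pi*r / T
v = 2*pi*11 / 12
v = 22*pi / 12
v = 11/6*pi m/s

11/6*pi m/s


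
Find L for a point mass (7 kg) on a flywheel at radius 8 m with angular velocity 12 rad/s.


Given: m = 7 kg, r = 8 m, omega = 12 rad/s
For a point mass: I = m*r^2
I = 7*8^2 = 7*64 = 448
L = I*omega = 448*12
L = 5376 kg*m^2/s

5376 kg*m^2/s


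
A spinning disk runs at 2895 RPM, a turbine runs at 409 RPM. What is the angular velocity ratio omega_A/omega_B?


Given: RPM_A = 2895, RPM_B = 409
omega = 2*pi*RPM/60, so omega_A/omega_B = RPM_A / RPM_B
omega_A/omega_B = 2895 / 409
omega_A/omega_B = 2895/409

2895/409


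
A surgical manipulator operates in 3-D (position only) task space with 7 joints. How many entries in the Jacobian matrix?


Given: task space dimension = 3, joints = 7
Jacobian is a 3 x 7 matrix
Total entries = rows * columns
Total = 3 * 7
Total = 21

21


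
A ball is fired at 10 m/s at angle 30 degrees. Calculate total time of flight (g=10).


Given: v0 = 10 m/s, theta = 30 deg, g = 10 m/s^2
sin(30) = 1/2
Using T = 2*v0*sin(theta) / g
T = 2*10*1/2 / 10
T = 10 / 10
T = 1 s

1 s


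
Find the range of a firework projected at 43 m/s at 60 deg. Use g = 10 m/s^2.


Given: v0 = 43 m/s, theta = 60 deg, g = 10 m/s^2
sin(2*60) = sin(120) = sqrt(3)/2
Using R = v0^2 * sin(2*theta) / g
R = 43^2 * (sqrt(3)/2) / 10
R = 1849 * sqrt(3) / 20
R = 1849/20*sqrt(3) m

1849/20*sqrt(3) m


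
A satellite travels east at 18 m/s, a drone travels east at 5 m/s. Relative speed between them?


Given: v_A = 18 m/s east, v_B = 5 m/s east
Both move in the same direction; relative speed = |v_A - v_B|
|18 - 5| = |13|
= 13 m/s

13 m/s


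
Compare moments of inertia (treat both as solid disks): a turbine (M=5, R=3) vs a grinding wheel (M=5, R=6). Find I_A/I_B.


Given: M1=5 kg, R1=3 m, M2=5 kg, R2=6 m
For a disk: I = (1/2)*M*R^2, so I_A/I_B = (M1*R1^2)/(M2*R2^2)
M1*R1^2 = 5*9 = 45
M2*R2^2 = 5*36 = 180
I_A/I_B = 45/180 = 1/4

1/4


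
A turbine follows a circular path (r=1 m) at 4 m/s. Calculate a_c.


Given: v = 4 m/s, r = 1 m
Using a_c = v^2 / r
a_c = 4^2 / 1
a_c = 16 / 1
a_c = 16 m/s^2

16 m/s^2


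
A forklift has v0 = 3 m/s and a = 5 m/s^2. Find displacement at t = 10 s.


Given: v0 = 3 m/s, a = 5 m/s^2, t = 10 s
Using s = v0*t + (1/2)*a*t^2
s = 3*10 + (1/2)*5*10^2
s = 30 + (1/2)*500
s = 30 + 250
s = 280

280 m


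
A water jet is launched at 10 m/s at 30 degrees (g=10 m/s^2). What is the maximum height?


Given: v0 = 10 m/s, theta = 30 deg, g = 10 m/s^2
sin^2(30) = 1/4
Using H = v0^2 * sin^2(theta) / (2*g)
H = 10^2 * 1/4 / (2*10)
H = 100 * 1/4 / 20
H = 25 / 20
H = 5/4 m

5/4 m


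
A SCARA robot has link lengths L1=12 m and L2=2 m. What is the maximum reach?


Given: L1 = 12 m, L2 = 2 m
For a 2-link planar arm, max reach = L1 + L2 (fully extended)
Max reach = 12 + 2
Max reach = 14 m

14 m


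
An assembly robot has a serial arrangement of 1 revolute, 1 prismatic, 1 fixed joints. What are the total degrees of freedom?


Given: serial robot with 1 revolute, 1 prismatic, 1 fixed joints
DOF contribution per joint type: revolute=1, prismatic=1, spherical=3, fixed=0
DOF = 1*1 + 1*1 + 1*0
DOF = 2

2


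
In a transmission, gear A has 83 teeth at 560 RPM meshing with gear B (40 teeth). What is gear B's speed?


Given: N1 = 83 teeth, w1 = 560 RPM, N2 = 40 teeth
Using N1*w1 = N2*w2
w2 = N1*w1 / N2
w2 = 83*560 / 40
w2 = 46480 / 40
w2 = 1162 RPM

1162 RPM


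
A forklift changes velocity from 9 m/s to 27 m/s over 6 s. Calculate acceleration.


Given: initial velocity v0 = 9 m/s, final velocity v = 27 m/s, time t = 6 s
Using a = (v - v0) / t
a = (27 - 9) / 6
a = 18 / 6
a = 3 m/s^2

3 m/s^2


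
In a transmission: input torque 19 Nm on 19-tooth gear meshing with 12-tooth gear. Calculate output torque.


Given: N1 = 19, N2 = 12, T1 = 19 Nm
Using T2/T1 = N2/N1
T2 = T1 * N2 / N1
T2 = 19 * 12 / 19
T2 = 228 / 19
T2 = 12 Nm

12 Nm


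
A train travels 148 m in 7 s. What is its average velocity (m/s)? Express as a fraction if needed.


Given: distance d = 148 m, time t = 7 s
Using v = d / t
v = 148 / 7
v = 148/7 m/s

148/7 m/s


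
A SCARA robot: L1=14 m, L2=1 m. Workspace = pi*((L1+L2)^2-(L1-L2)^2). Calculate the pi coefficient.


Given: L1 = 14, L2 = 1
(L1+L2)^2 = (15)^2 = 225
(L1-L2)^2 = (13)^2 = 169
Difference = 225 - 169 = 56
This equals 4*L1*L2 = 4*14*1 = 56
Workspace area = 56*pi

56


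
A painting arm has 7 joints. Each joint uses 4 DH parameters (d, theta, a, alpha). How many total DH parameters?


Given: 7 joints, 4 DH parameters per joint (d, theta, a, alpha)
Total DH parameters = number_of_joints * 4
Total = 7 * 4
Total = 28

28


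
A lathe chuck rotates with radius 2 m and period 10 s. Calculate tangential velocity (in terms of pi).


Given: radius r = 2 m, period T = 10 s
Using v = 2*pi*r / T
v = 2*pi*2 / 10
v = 4*pi / 10
v = 2/5*pi m/s

2/5*pi m/s


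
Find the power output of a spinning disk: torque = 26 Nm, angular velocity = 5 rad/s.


Given: tau = 26 Nm, omega = 5 rad/s
Using P = tau * omega
P = 26 * 5
P = 130 W

130 W


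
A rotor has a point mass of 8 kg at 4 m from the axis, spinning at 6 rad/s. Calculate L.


Given: m = 8 kg, r = 4 m, omega = 6 rad/s
For a point mass: I = m*r^2
I = 8*4^2 = 8*16 = 128
L = I*omega = 128*6
L = 768 kg*m^2/s

768 kg*m^2/s


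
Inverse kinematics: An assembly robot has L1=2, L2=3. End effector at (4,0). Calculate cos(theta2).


Given: L1 = 2, L2 = 3, target (x, y) = (4, 0)
Using cos(theta2) = (x^2 + y^2 - L1^2 - L2^2) / (2*L1*L2)
x^2 + y^2 = 4^2 + 0 = 16
L1^2 + L2^2 = 4 + 9 = 13
Numerator = 16 - 13 = 3
Denominator = 2*2*3 = 12
cos(theta2) = 3/12 = 1/4

1/4


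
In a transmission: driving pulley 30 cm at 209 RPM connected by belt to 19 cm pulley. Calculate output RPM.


Given: D1 = 30 cm, w1 = 209 RPM, D2 = 19 cm
Using D1*w1 = D2*w2
w2 = D1*w1 / D2
w2 = 30*209 / 19
w2 = 6270 / 19
w2 = 330 RPM

330 RPM


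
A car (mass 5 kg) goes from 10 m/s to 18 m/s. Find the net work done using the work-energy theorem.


Given: m = 5 kg, v0 = 10 m/s, v = 18 m/s
Using W = (1/2)*m*(v^2 - v0^2)
v^2 = 18^2 = 324
v0^2 = 10^2 = 100
v^2 - v0^2 = 324 - 100 = 224
W = (1/2)*5*224 = 560 J

560 J


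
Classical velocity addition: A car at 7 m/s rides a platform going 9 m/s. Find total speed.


Given: object velocity = 7 m/s, platform velocity = 9 m/s (same direction)
Using classical velocity addition: v_total = v_object + v_platform
v_total = 7 + 9
v_total = 16 m/s

16 m/s


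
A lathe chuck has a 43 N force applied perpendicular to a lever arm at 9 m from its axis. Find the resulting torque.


Given: F = 43 N, r = 9 m, angle = 90 deg (perpendicular)
Using tau = F * r * sin(90)
sin(90) = 1
tau = 43 * 9 * 1
tau = 387 Nm

387 Nm


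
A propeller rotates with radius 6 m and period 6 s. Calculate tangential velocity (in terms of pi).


Given: radius r = 6 m, period T = 6 s
Using v = 2*pi*r / T
v = 2*pi*6 / 6
v = 12*pi / 6
v = 2*pi m/s

2*pi m/s


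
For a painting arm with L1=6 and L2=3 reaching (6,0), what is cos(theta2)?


Given: L1 = 6, L2 = 3, target (x, y) = (6, 0)
Using cos(theta2) = (x^2 + y^2 - L1^2 - L2^2) / (2*L1*L2)
x^2 + y^2 = 6^2 + 0 = 36
L1^2 + L2^2 = 36 + 9 = 45
Numerator = 36 - 45 = -9
Denominator = 2*6*3 = 36
cos(theta2) = -9/36 = -1/4

-1/4


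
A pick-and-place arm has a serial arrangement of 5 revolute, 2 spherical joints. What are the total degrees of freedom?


Given: serial robot with 5 revolute, 2 spherical joints
DOF contribution per joint type: revolute=1, prismatic=1, spherical=3, fixed=0
DOF = 5*1 + 2*3
DOF = 11

11


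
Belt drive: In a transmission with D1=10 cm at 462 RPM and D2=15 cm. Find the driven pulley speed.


Given: D1 = 10 cm, w1 = 462 RPM, D2 = 15 cm
Using D1*w1 = D2*w2
w2 = D1*w1 / D2
w2 = 10*462 / 15
w2 = 4620 / 15
w2 = 308 RPM

308 RPM


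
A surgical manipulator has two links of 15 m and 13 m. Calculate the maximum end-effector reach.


Given: L1 = 15 m, L2 = 13 m
For a 2-link planar arm, max reach = L1 + L2 (fully extended)
Max reach = 15 + 13
Max reach = 28 m

28 m


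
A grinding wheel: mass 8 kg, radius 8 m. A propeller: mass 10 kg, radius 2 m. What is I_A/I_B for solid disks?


Given: M1=8 kg, R1=8 m, M2=10 kg, R2=2 m
For a disk: I = (1/2)*M*R^2, so I_A/I_B = (M1*R1^2)/(M2*R2^2)
M1*R1^2 = 8*64 = 512
M2*R2^2 = 10*4 = 40
I_A/I_B = 512/40 = 64/5

64/5


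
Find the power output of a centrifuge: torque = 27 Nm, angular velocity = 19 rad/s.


Given: tau = 27 Nm, omega = 19 rad/s
Using P = tau * omega
P = 27 * 19
P = 513 W

513 W


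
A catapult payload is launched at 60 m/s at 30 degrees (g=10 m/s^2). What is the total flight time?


Given: v0 = 60 m/s, theta = 30 deg, g = 10 m/s^2
sin(30) = 1/2
Using T = 2*v0*sin(theta) / g
T = 2*60*1/2 / 10
T = 60 / 10
T = 6 s

6 s


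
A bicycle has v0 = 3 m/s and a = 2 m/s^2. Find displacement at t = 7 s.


Given: v0 = 3 m/s, a = 2 m/s^2, t = 7 s
Using s = v0*t + (1/2)*a*t^2
s = 3*7 + (1/2)*2*7^2
s = 21 + (1/2)*98
s = 21 + 49
s = 70

70 m


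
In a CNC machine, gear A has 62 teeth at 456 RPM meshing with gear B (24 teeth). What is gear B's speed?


Given: N1 = 62 teeth, w1 = 456 RPM, N2 = 24 teeth
Using N1*w1 = N2*w2
w2 = N1*w1 / N2
w2 = 62*456 / 24
w2 = 28272 / 24
w2 = 1178 RPM

1178 RPM


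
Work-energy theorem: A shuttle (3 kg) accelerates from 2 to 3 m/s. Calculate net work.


Given: m = 3 kg, v0 = 2 m/s, v = 3 m/s
Using W = (1/2)*m*(v^2 - v0^2)
v^2 = 3^2 = 9
v0^2 = 2^2 = 4
v^2 - v0^2 = 9 - 4 = 5
W = (1/2)*3*5 = 15/2 J

15/2 J


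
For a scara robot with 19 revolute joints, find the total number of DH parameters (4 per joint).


Given: 19 joints, 4 DH parameters per joint (d, theta, a, alpha)
Total DH parameters = number_of_joints * 4
Total = 19 * 4
Total = 76

76


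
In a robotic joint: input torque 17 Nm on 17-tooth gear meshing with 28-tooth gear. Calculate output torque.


Given: N1 = 17, N2 = 28, T1 = 17 Nm
Using T2/T1 = N2/N1
T2 = T1 * N2 / N1
T2 = 17 * 28 / 17
T2 = 476 / 17
T2 = 28 Nm

28 Nm


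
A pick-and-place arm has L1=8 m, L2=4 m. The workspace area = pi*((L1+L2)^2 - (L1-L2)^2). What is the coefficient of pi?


Given: L1 = 8, L2 = 4
(L1+L2)^2 = (12)^2 = 144
(L1-L2)^2 = (4)^2 = 16
Difference = 144 - 16 = 128
This equals 4*L1*L2 = 4*8*4 = 128
Workspace area = 128*pi

128


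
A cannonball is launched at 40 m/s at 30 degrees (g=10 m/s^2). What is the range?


Given: v0 = 40 m/s, theta = 30 deg, g = 10 m/s^2
sin(2*30) = sin(60) = sqrt(3)/2
Using R = v0^2 * sin(2*theta) / g
R = 40^2 * (sqrt(3)/2) / 10
R = 1600 * sqrt(3) / 20
R = 80*sqrt(3) m

80*sqrt(3) m


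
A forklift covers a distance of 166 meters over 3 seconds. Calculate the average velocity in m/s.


Given: distance d = 166 m, time t = 3 s
Using v = d / t
v = 166 / 3
v = 166/3 m/s

166/3 m/s


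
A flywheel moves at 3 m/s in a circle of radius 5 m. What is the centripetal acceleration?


Given: v = 3 m/s, r = 5 m
Using a_c = v^2 / r
a_c = 3^2 / 5
a_c = 9 / 5
a_c = 9/5 m/s^2

9/5 m/s^2


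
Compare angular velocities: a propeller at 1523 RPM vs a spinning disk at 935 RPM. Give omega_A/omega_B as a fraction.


Given: RPM_A = 1523, RPM_B = 935
omega = 2*pi*RPM/60, so omega_A/omega_B = RPM_A / RPM_B
omega_A/omega_B = 1523 / 935
omega_A/omega_B = 1523/935

1523/935


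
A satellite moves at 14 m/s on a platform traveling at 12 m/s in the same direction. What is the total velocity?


Given: object velocity = 14 m/s, platform velocity = 12 m/s (same direction)
Using classical velocity addition: v_total = v_object + v_platform
v_total = 14 + 12
v_total = 26 m/s

26 m/s


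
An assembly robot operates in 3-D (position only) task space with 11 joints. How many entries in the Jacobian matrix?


Given: task space dimension = 3, joints = 11
Jacobian is a 3 x 11 matrix
Total entries = rows * columns
Total = 3 * 11
Total = 33

33


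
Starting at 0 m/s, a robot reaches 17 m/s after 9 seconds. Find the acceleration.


Given: initial velocity v0 = 0 m/s, final velocity v = 17 m/s, time t = 9 s
Using a = (v - v0) / t
a = (17 - 0) / 9
a = 17 / 9
a = 17/9 m/s^2

17/9 m/s^2


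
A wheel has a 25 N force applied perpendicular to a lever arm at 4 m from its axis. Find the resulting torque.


Given: F = 25 N, r = 4 m, angle = 90 deg (perpendicular)
Using tau = F * r * sin(90)
sin(90) = 1
tau = 25 * 4 * 1
tau = 100 Nm

100 Nm


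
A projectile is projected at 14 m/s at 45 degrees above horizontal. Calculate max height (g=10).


Given: v0 = 14 m/s, theta = 45 deg, g = 10 m/s^2
sin^2(45) = 1/2
Using H = v0^2 * sin^2(theta) / (2*g)
H = 14^2 * 1/2 / (2*10)
H = 196 * 1/2 / 20
H = 98 / 20
H = 49/10 m

49/10 m


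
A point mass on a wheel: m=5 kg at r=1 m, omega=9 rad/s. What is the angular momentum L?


Given: m = 5 kg, r = 1 m, omega = 9 rad/s
For a point mass: I = m*r^2
I = 5*1^2 = 5*1 = 5
L = I*omega = 5*9
L = 45 kg*m^2/s

45 kg*m^2/s


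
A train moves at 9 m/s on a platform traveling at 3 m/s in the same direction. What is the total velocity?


Given: object velocity = 9 m/s, platform velocity = 3 m/s (same direction)
Using classical velocity addition: v_total = v_object + v_platform
v_total = 9 + 3
v_total = 12 m/s

12 m/s


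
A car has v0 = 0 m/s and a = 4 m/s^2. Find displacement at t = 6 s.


Given: v0 = 0 m/s, a = 4 m/s^2, t = 6 s
Using s = v0*t + (1/2)*a*t^2
s = 0*6 + (1/2)*4*6^2
s = 0 + (1/2)*144
s = 0 + 72
s = 72

72 m


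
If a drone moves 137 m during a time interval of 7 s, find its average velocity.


Given: distance d = 137 m, time t = 7 s
Using v = d / t
v = 137 / 7
v = 137/7 m/s

137/7 m/s


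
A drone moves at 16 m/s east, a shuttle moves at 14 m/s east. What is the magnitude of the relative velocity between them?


Given: v_A = 16 m/s east, v_B = 14 m/s east
Both move in the same direction; relative speed = |v_A - v_B|
|16 - 14| = |2|
= 2 m/s

2 m/s


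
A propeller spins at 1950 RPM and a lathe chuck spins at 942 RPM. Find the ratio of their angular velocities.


Given: RPM_A = 1950, RPM_B = 942
omega = 2*pi*RPM/60, so omega_A/omega_B = RPM_A / RPM_B
omega_A/omega_B = 1950 / 942
omega_A/omega_B = 325/157

325/157


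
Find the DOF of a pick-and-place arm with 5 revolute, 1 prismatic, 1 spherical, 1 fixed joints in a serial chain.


Given: serial robot with 5 revolute, 1 prismatic, 1 spherical, 1 fixed joints
DOF contribution per joint type: revolute=1, prismatic=1, spherical=3, fixed=0
DOF = 5*1 + 1*1 + 1*3 + 1*0
DOF = 9

9


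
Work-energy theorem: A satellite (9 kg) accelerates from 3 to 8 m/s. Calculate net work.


Given: m = 9 kg, v0 = 3 m/s, v = 8 m/s
Using W = (1/2)*m*(v^2 - v0^2)
v^2 = 8^2 = 64
v0^2 = 3^2 = 9
v^2 - v0^2 = 64 - 9 = 55
W = (1/2)*9*55 = 495/2 J

495/2 J


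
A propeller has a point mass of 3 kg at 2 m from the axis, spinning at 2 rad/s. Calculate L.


Given: m = 3 kg, r = 2 m, omega = 2 rad/s
For a point mass: I = m*r^2
I = 3*2^2 = 3*4 = 12
L = I*omega = 12*2
L = 24 kg*m^2/s

24 kg*m^2/s


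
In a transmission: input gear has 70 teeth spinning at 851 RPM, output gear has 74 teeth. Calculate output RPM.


Given: N1 = 70 teeth, w1 = 851 RPM, N2 = 74 teeth
Using N1*w1 = N2*w2
w2 = N1*w1 / N2
w2 = 70*851 / 74
w2 = 59570 / 74
w2 = 805 RPM

805 RPM


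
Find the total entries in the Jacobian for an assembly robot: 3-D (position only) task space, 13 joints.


Given: task space dimension = 3, joints = 13
Jacobian is a 3 x 13 matrix
Total entries = rows * columns
Total = 3 * 13
Total = 39

39


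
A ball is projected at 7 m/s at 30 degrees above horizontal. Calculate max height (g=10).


Given: v0 = 7 m/s, theta = 30 deg, g = 10 m/s^2
sin^2(30) = 1/4
Using H = v0^2 * sin^2(theta) / (2*g)
H = 7^2 * 1/4 / (2*10)
H = 49 * 1/4 / 20
H = 49/4 / 20
H = 49/80 m

49/80 m


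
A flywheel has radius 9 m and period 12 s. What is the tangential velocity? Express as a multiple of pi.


Given: radius r = 9 m, period T = 12 s
Using v = 2*pi*r / T
v = 2*pi*9 / 12
v = 18*pi / 12
v = 3/2*pi m/s

3/2*pi m/s


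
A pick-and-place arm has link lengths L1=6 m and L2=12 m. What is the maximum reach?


Given: L1 = 6 m, L2 = 12 m
For a 2-link planar arm, max reach = L1 + L2 (fully extended)
Max reach = 6 + 12
Max reach = 18 m

18 m


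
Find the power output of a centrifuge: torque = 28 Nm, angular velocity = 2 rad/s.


Given: tau = 28 Nm, omega = 2 rad/s
Using P = tau * omega
P = 28 * 2
P = 56 W

56 W


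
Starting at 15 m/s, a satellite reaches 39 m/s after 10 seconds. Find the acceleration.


Given: initial velocity v0 = 15 m/s, final velocity v = 39 m/s, time t = 10 s
Using a = (v - v0) / t
a = (39 - 15) / 10
a = 24 / 10
a = 12/5 m/s^2

12/5 m/s^2


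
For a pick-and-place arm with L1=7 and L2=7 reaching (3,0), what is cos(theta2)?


Given: L1 = 7, L2 = 7, target (x, y) = (3, 0)
Using cos(theta2) = (x^2 + y^2 - L1^2 - L2^2) / (2*L1*L2)
x^2 + y^2 = 3^2 + 0 = 9
L1^2 + L2^2 = 49 + 49 = 98
Numerator = 9 - 98 = -89
Denominator = 2*7*7 = 98
cos(theta2) = -89/98 = -89/98

-89/98


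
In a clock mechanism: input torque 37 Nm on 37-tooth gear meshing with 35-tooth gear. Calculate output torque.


Given: N1 = 37, N2 = 35, T1 = 37 Nm
Using T2/T1 = N2/N1
T2 = T1 * N2 / N1
T2 = 37 * 35 / 37
T2 = 1295 / 37
T2 = 35 Nm

35 Nm


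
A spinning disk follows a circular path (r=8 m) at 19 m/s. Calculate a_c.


Given: v = 19 m/s, r = 8 m
Using a_c = v^2 / r
a_c = 19^2 / 8
a_c = 361 / 8
a_c = 361/8 m/s^2

361/8 m/s^2


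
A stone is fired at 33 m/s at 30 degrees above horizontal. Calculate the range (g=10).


Given: v0 = 33 m/s, theta = 30 deg, g = 10 m/s^2
sin(2*30) = sin(60) = sqrt(3)/2
Using R = v0^2 * sin(2*theta) / g
R = 33^2 * (sqrt(3)/2) / 10
R = 1089 * sqrt(3) / 20
R = 1089/20*sqrt(3) m

1089/20*sqrt(3) m


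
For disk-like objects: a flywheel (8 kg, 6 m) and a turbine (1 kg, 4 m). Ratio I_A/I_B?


Given: M1=8 kg, R1=6 m, M2=1 kg, R2=4 m
For a disk: I = (1/2)*M*R^2, so I_A/I_B = (M1*R1^2)/(M2*R2^2)
M1*R1^2 = 8*36 = 288
M2*R2^2 = 1*16 = 16
I_A/I_B = 288/16 = 18

18


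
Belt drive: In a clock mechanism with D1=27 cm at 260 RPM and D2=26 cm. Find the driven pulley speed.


Given: D1 = 27 cm, w1 = 260 RPM, D2 = 26 cm
Using D1*w1 = D2*w2
w2 = D1*w1 / D2
w2 = 27*260 / 26
w2 = 7020 / 26
w2 = 270 RPM

270 RPM


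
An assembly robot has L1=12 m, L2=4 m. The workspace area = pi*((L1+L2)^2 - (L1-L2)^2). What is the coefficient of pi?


Given: L1 = 12, L2 = 4
(L1+L2)^2 = (16)^2 = 256
(L1-L2)^2 = (8)^2 = 64
Difference = 256 - 64 = 192
This equals 4*L1*L2 = 4*12*4 = 192
Workspace area = 192*pi

192


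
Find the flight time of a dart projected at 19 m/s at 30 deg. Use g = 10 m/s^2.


Given: v0 = 19 m/s, theta = 30 deg, g = 10 m/s^2
sin(30) = 1/2
Using T = 2*v0*sin(theta) / g
T = 2*19*1/2 / 10
T = 19 / 10
T = 19/10 s

19/10 s


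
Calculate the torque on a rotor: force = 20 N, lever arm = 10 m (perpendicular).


Given: F = 20 N, r = 10 m, angle = 90 deg (perpendicular)
Using tau = F * r * sin(90)
sin(90) = 1
tau = 20 * 10 * 1
tau = 200 Nm

200 Nm


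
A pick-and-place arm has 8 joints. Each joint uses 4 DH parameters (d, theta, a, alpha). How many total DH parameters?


Given: 8 joints, 4 DH parameters per joint (d, theta, a, alpha)
Total DH parameters = number_of_joints * 4
Total = 8 * 4
Total = 32

32


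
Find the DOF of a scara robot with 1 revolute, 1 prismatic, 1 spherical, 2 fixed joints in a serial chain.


Given: serial robot with 1 revolute, 1 prismatic, 1 spherical, 2 fixed joints
DOF contribution per joint type: revolute=1, prismatic=1, spherical=3, fixed=0
DOF = 1*1 + 1*1 + 1*3 + 2*0
DOF = 5

5


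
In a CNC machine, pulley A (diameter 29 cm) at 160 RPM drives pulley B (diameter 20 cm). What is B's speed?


Given: D1 = 29 cm, w1 = 160 RPM, D2 = 20 cm
Using D1*w1 = D2*w2
w2 = D1*w1 / D2
w2 = 29*160 / 20
w2 = 4640 / 20
w2 = 232 RPM

232 RPM


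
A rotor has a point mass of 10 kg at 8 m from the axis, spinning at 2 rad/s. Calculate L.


Given: m = 10 kg, r = 8 m, omega = 2 rad/s
For a point mass: I = m*r^2
I = 10*8^2 = 10*64 = 640
L = I*omega = 640*2
L = 1280 kg*m^2/s

1280 kg*m^2/s


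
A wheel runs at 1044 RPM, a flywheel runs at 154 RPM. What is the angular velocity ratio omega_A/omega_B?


Given: RPM_A = 1044, RPM_B = 154
omega = 2*pi*RPM/60, so omega_A/omega_B = RPM_A / RPM_B
omega_A/omega_B = 1044 / 154
omega_A/omega_B = 522/77

522/77


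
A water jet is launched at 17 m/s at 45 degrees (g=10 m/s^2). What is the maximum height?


Given: v0 = 17 m/s, theta = 45 deg, g = 10 m/s^2
sin^2(45) = 1/2
Using H = v0^2 * sin^2(theta) / (2*g)
H = 17^2 * 1/2 / (2*10)
H = 289 * 1/2 / 20
H = 289/2 / 20
H = 289/40 m

289/40 m


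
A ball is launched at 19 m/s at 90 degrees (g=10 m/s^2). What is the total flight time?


Given: v0 = 19 m/s, theta = 90 deg, g = 10 m/s^2
sin(90) = 1
Using T = 2*v0*sin(theta) / g
T = 2*19*1 / 10
T = 38 / 10
T = 19/5 s

19/5 s


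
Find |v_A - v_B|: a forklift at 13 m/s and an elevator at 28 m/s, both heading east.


Given: v_A = 13 m/s east, v_B = 28 m/s east
Both move in the same direction; relative speed = |v_A - v_B|
|13 - 28| = |-15|
= 15 m/s

15 m/s


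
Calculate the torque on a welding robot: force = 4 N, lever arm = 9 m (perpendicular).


Given: F = 4 N, r = 9 m, angle = 90 deg (perpendicular)
Using tau = F * r * sin(90)
sin(90) = 1
tau = 4 * 9 * 1
tau = 36 Nm

36 Nm


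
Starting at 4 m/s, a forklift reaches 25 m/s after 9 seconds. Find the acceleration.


Given: initial velocity v0 = 4 m/s, final velocity v = 25 m/s, time t = 9 s
Using a = (v - v0) / t
a = (25 - 4) / 9
a = 21 / 9
a = 7/3 m/s^2

7/3 m/s^2


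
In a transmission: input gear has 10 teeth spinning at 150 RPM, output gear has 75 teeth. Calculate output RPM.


Given: N1 = 10 teeth, w1 = 150 RPM, N2 = 75 teeth
Using N1*w1 = N2*w2
w2 = N1*w1 / N2
w2 = 10*150 / 75
w2 = 1500 / 75
w2 = 20 RPM

20 RPM


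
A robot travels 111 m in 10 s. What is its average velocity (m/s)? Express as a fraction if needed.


Given: distance d = 111 m, time t = 10 s
Using v = d / t
v = 111 / 10
v = 111/10 m/s

111/10 m/s


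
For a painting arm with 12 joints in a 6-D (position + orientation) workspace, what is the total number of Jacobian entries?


Given: task space dimension = 6, joints = 12
Jacobian is a 6 x 12 matrix
Total entries = rows * columns
Total = 6 * 12
Total = 72

72


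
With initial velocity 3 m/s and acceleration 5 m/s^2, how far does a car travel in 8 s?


Given: v0 = 3 m/s, a = 5 m/s^2, t = 8 s
Using s = v0*t + (1/2)*a*t^2
s = 3*8 + (1/2)*5*8^2
s = 24 + (1/2)*320
s = 24 + 160
s = 184

184 m


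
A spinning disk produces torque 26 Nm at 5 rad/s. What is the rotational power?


Given: tau = 26 Nm, omega = 5 rad/s
Using P = tau * omega
P = 26 * 5
P = 130 W

130 W


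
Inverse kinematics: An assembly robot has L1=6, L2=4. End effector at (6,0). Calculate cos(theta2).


Given: L1 = 6, L2 = 4, target (x, y) = (6, 0)
Using cos(theta2) = (x^2 + y^2 - L1^2 - L2^2) / (2*L1*L2)
x^2 + y^2 = 6^2 + 0 = 36
L1^2 + L2^2 = 36 + 16 = 52
Numerator = 36 - 52 = -16
Denominator = 2*6*4 = 48
cos(theta2) = -16/48 = -1/3

-1/3


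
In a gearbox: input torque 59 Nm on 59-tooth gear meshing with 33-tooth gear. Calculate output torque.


Given: N1 = 59, N2 = 33, T1 = 59 Nm
Using T2/T1 = N2/N1
T2 = T1 * N2 / N1
T2 = 59 * 33 / 59
T2 = 1947 / 59
T2 = 33 Nm

33 Nm


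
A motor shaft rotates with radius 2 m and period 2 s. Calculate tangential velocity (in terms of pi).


Given: radius r = 2 m, period T = 2 s
Using v = 2*pi*r / T
v = 2*pi*2 / 2
v = 4*pi / 2
v = 2*pi m/s

2*pi m/s


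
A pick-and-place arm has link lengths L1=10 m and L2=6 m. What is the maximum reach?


Given: L1 = 10 m, L2 = 6 m
For a 2-link planar arm, max reach = L1 + L2 (fully extended)
Max reach = 10 + 6
Max reach = 16 m

16 m


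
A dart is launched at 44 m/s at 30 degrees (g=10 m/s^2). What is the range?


Given: v0 = 44 m/s, theta = 30 deg, g = 10 m/s^2
sin(2*30) = sin(60) = sqrt(3)/2
Using R = v0^2 * sin(2*theta) / g
R = 44^2 * (sqrt(3)/2) / 10
R = 1936 * sqrt(3) / 20
R = 484/5*sqrt(3) m

484/5*sqrt(3) m


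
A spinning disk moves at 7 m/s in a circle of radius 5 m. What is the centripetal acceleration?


Given: v = 7 m/s, r = 5 m
Using a_c = v^2 / r
a_c = 7^2 / 5
a_c = 49 / 5
a_c = 49/5 m/s^2

49/5 m/s^2


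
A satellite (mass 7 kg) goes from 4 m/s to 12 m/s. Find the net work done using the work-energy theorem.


Given: m = 7 kg, v0 = 4 m/s, v = 12 m/s
Using W = (1/2)*m*(v^2 - v0^2)
v^2 = 12^2 = 144
v0^2 = 4^2 = 16
v^2 - v0^2 = 144 - 16 = 128
W = (1/2)*7*128 = 448 J

448 J


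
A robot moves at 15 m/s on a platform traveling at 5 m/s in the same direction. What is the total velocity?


Given: object velocity = 15 m/s, platform velocity = 5 m/s (same direction)
Using classical velocity addition: v_total = v_object + v_platform
v_total = 15 + 5
v_total = 20 m/s

20 m/s


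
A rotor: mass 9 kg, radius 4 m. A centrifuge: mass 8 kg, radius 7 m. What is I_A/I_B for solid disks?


Given: M1=9 kg, R1=4 m, M2=8 kg, R2=7 m
For a disk: I = (1/2)*M*R^2, so I_A/I_B = (M1*R1^2)/(M2*R2^2)
M1*R1^2 = 9*16 = 144
M2*R2^2 = 8*49 = 392
I_A/I_B = 144/392 = 18/49

18/49


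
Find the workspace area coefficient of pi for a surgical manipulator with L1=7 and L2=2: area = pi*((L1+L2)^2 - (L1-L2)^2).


Given: L1 = 7, L2 = 2
(L1+L2)^2 = (9)^2 = 81
(L1-L2)^2 = (5)^2 = 25
Difference = 81 - 25 = 56
This equals 4*L1*L2 = 4*7*2 = 56
Workspace area = 56*pi

56


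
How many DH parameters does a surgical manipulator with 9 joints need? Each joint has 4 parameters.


Given: 9 joints, 4 DH parameters per joint (d, theta, a, alpha)
Total DH parameters = number_of_joints * 4
Total = 9 * 4
Total = 36

36


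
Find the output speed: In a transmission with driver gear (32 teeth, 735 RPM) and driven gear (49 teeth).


Given: N1 = 32 teeth, w1 = 735 RPM, N2 = 49 teeth
Using N1*w1 = N2*w2
w2 = N1*w1 / N2
w2 = 32*735 / 49
w2 = 23520 / 49
w2 = 480 RPM

480 RPM


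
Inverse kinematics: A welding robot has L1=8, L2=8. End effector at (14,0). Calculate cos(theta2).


Given: L1 = 8, L2 = 8, target (x, y) = (14, 0)
Using cos(theta2) = (x^2 + y^2 - L1^2 - L2^2) / (2*L1*L2)
x^2 + y^2 = 14^2 + 0 = 196
L1^2 + L2^2 = 64 + 64 = 128
Numerator = 196 - 128 = 68
Denominator = 2*8*8 = 128
cos(theta2) = 68/128 = 17/32

17/32


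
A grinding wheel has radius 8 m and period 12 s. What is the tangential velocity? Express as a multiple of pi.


Given: radius r = 8 m, period T = 12 s
Using v = 2*pi*r / T
v = 2*pi*8 / 12
v = 16*pi / 12
v = 4/3*pi m/s

4/3*pi m/s


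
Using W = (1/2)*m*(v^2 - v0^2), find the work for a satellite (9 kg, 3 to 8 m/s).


Given: m = 9 kg, v0 = 3 m/s, v = 8 m/s
Using W = (1/2)*m*(v^2 - v0^2)
v^2 = 8^2 = 64
v0^2 = 3^2 = 9
v^2 - v0^2 = 64 - 9 = 55
W = (1/2)*9*55 = 495/2 J

495/2 J


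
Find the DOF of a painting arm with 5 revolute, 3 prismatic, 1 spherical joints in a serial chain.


Given: serial robot with 5 revolute, 3 prismatic, 1 spherical joints
DOF contribution per joint type: revolute=1, prismatic=1, spherical=3, fixed=0
DOF = 5*1 + 3*1 + 1*3
DOF = 11

11


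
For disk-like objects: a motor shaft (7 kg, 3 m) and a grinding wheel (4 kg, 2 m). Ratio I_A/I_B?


Given: M1=7 kg, R1=3 m, M2=4 kg, R2=2 m
For a disk: I = (1/2)*M*R^2, so I_A/I_B = (M1*R1^2)/(M2*R2^2)
M1*R1^2 = 7*9 = 63
M2*R2^2 = 4*4 = 16
I_A/I_B = 63/16 = 63/16

63/16


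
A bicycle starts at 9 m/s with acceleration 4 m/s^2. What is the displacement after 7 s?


Given: v0 = 9 m/s, a = 4 m/s^2, t = 7 s
Using s = v0*t + (1/2)*a*t^2
s = 9*7 + (1/2)*4*7^2
s = 63 + (1/2)*196
s = 63 + 98
s = 161

161 m


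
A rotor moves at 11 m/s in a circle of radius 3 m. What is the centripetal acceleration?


Given: v = 11 m/s, r = 3 m
Using a_c = v^2 / r
a_c = 11^2 / 3
a_c = 121 / 3
a_c = 121/3 m/s^2

121/3 m/s^2


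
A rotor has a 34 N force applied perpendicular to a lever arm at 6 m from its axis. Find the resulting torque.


Given: F = 34 N, r = 6 m, angle = 90 deg (perpendicular)
Using tau = F * r * sin(90)
sin(90) = 1
tau = 34 * 6 * 1
tau = 204 Nm

204 Nm


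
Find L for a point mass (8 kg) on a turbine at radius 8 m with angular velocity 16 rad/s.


Given: m = 8 kg, r = 8 m, omega = 16 rad/s
For a point mass: I = m*r^2
I = 8*8^2 = 8*64 = 512
L = I*omega = 512*16
L = 8192 kg*m^2/s

8192 kg*m^2/s


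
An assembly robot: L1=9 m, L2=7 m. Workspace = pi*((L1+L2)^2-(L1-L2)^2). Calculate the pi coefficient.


Given: L1 = 9, L2 = 7
(L1+L2)^2 = (16)^2 = 256
(L1-L2)^2 = (2)^2 = 4
Difference = 256 - 4 = 252
This equals 4*L1*L2 = 4*9*7 = 252
Workspace area = 252*pi

252


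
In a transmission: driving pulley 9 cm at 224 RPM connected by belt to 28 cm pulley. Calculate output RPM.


Given: D1 = 9 cm, w1 = 224 RPM, D2 = 28 cm
Using D1*w1 = D2*w2
w2 = D1*w1 / D2
w2 = 9*224 / 28
w2 = 2016 / 28
w2 = 72 RPM

72 RPM


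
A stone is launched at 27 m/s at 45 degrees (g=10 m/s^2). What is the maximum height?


Given: v0 = 27 m/s, theta = 45 deg, g = 10 m/s^2
sin^2(45) = 1/2
Using H = v0^2 * sin^2(theta) / (2*g)
H = 27^2 * 1/2 / (2*10)
H = 729 * 1/2 / 20
H = 729/2 / 20
H = 729/40 m

729/40 m


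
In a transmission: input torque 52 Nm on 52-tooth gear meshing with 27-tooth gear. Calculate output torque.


Given: N1 = 52, N2 = 27, T1 = 52 Nm
Using T2/T1 = N2/N1
T2 = T1 * N2 / N1
T2 = 52 * 27 / 52
T2 = 1404 / 52
T2 = 27 Nm

27 Nm


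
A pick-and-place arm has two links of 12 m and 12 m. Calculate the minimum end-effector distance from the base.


Given: L1 = 12 m, L2 = 12 m
For a 2-link planar arm, min reach = |L1 - L2| (second link folded back)
Min reach = |12 - 12|
Min reach = 0 m

0 m


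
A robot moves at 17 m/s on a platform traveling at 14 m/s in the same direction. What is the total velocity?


Given: object velocity = 17 m/s, platform velocity = 14 m/s (same direction)
Using classical velocity addition: v_total = v_object + v_platform
v_total = 17 + 14
v_total = 31 m/s

31 m/s


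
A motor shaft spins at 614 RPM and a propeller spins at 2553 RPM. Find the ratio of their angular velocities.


Given: RPM_A = 614, RPM_B = 2553
omega = 2*pi*RPM/60, so omega_A/omega_B = RPM_A / RPM_B
omega_A/omega_B = 614 / 2553
omega_A/omega_B = 614/2553

614/2553


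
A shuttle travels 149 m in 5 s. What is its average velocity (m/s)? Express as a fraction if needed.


Given: distance d = 149 m, time t = 5 s
Using v = d / t
v = 149 / 5
v = 149/5 m/s

149/5 m/s


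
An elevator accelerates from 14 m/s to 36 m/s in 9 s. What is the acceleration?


Given: initial velocity v0 = 14 m/s, final velocity v = 36 m/s, time t = 9 s
Using a = (v - v0) / t
a = (36 - 14) / 9
a = 22 / 9
a = 22/9 m/s^2

22/9 m/s^2


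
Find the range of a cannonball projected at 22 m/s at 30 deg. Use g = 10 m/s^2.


Given: v0 = 22 m/s, theta = 30 deg, g = 10 m/s^2
sin(2*30) = sin(60) = sqrt(3)/2
Using R = v0^2 * sin(2*theta) / g
R = 22^2 * (sqrt(3)/2) / 10
R = 484 * sqrt(3) / 20
R = 121/5*sqrt(3) m

121/5*sqrt(3) m


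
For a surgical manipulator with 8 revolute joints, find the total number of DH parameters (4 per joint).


Given: 8 joints, 4 DH parameters per joint (d, theta, a, alpha)
Total DH parameters = number_of_joints * 4
Total = 8 * 4
Total = 32

32


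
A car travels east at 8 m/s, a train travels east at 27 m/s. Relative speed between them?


Given: v_A = 8 m/s east, v_B = 27 m/s east
Both move in the same direction; relative speed = |v_A - v_B|
|8 - 27| = |-19|
= 19 m/s

19 m/s


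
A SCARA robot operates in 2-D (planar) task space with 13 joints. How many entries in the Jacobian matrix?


Given: task space dimension = 2, joints = 13
Jacobian is a 2 x 13 matrix
Total entries = rows * columns
Total = 2 * 13
Total = 26

26


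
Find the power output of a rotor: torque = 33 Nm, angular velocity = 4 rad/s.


Given: tau = 33 Nm, omega = 4 rad/s
Using P = tau * omega
P = 33 * 4
P = 132 W

132 W


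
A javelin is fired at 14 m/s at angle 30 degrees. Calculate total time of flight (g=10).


Given: v0 = 14 m/s, theta = 30 deg, g = 10 m/s^2
sin(30) = 1/2
Using T = 2*v0*sin(theta) / g
T = 2*14*1/2 / 10
T = 14 / 10
T = 7/5 s

7/5 s


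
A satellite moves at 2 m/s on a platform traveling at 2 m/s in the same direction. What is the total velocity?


Given: object velocity = 2 m/s, platform velocity = 2 m/s (same direction)
Using classical velocity addition: v_total = v_object + v_platform
v_total = 2 + 2
v_total = 4 m/s

4 m/s


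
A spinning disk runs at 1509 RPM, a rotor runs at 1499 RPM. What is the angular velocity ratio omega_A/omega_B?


Given: RPM_A = 1509, RPM_B = 1499
omega = 2*pi*RPM/60, so omega_A/omega_B = RPM_A / RPM_B
omega_A/omega_B = 1509 / 1499
omega_A/omega_B = 1509/1499

1509/1499


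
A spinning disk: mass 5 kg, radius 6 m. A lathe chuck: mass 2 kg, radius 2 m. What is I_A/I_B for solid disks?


Given: M1=5 kg, R1=6 m, M2=2 kg, R2=2 m
For a disk: I = (1/2)*M*R^2, so I_A/I_B = (M1*R1^2)/(M2*R2^2)
M1*R1^2 = 5*36 = 180
M2*R2^2 = 2*4 = 8
I_A/I_B = 180/8 = 45/2

45/2


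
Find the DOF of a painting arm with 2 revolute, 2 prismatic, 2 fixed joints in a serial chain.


Given: serial robot with 2 revolute, 2 prismatic, 2 fixed joints
DOF contribution per joint type: revolute=1, prismatic=1, spherical=3, fixed=0
DOF = 2*1 + 2*1 + 2*0
DOF = 4

4


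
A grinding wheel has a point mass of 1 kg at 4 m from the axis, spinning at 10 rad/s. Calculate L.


Given: m = 1 kg, r = 4 m, omega = 10 rad/s
For a point mass: I = m*r^2
I = 1*4^2 = 1*16 = 16
L = I*omega = 16*10
L = 160 kg*m^2/s

160 kg*m^2/s


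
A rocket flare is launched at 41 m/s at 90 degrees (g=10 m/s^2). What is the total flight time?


Given: v0 = 41 m/s, theta = 90 deg, g = 10 m/s^2
sin(90) = 1
Using T = 2*v0*sin(theta) / g
T = 2*41*1 / 10
T = 82 / 10
T = 41/5 s

41/5 s


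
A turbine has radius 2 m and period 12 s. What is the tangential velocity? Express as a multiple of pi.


Given: radius r = 2 m, period T = 12 s
Using v = 2*pi*r / T
v = 2*pi*2 / 12
v = 4*pi / 12
v = 1/3*pi m/s

1/3*pi m/s


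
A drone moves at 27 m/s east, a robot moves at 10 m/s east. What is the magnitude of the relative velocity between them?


Given: v_A = 27 m/s east, v_B = 10 m/s east
Both move in the same direction; relative speed = |v_A - v_B|
|27 - 10| = |17|
= 17 m/s

17 m/s


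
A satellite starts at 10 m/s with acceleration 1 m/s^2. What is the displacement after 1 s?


Given: v0 = 10 m/s, a = 1 m/s^2, t = 1 s
Using s = v0*t + (1/2)*a*t^2
s = 10*1 + (1/2)*1*1^2
s = 10 + (1/2)*1
s = 10 + 1/2
s = 21/2

21/2 m


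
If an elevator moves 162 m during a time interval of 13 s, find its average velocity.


Given: distance d = 162 m, time t = 13 s
Using v = d / t
v = 162 / 13
v = 162/13 m/s

162/13 m/s


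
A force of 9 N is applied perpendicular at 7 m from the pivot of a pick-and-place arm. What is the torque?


Given: F = 9 N, r = 7 m, angle = 90 deg (perpendicular)
Using tau = F * r * sin(90)
sin(90) = 1
tau = 9 * 7 * 1
tau = 63 Nm

63 Nm


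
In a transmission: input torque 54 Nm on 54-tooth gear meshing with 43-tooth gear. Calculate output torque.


Given: N1 = 54, N2 = 43, T1 = 54 Nm
Using T2/T1 = N2/N1
T2 = T1 * N2 / N1
T2 = 54 * 43 / 54
T2 = 2322 / 54
T2 = 43 Nm

43 Nm


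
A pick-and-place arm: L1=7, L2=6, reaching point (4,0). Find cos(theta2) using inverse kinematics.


Given: L1 = 7, L2 = 6, target (x, y) = (4, 0)
Using cos(theta2) = (x^2 + y^2 - L1^2 - L2^2) / (2*L1*L2)
x^2 + y^2 = 4^2 + 0 = 16
L1^2 + L2^2 = 49 + 36 = 85
Numerator = 16 - 85 = -69
Denominator = 2*7*6 = 84
cos(theta2) = -69/84 = -23/28

-23/28
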